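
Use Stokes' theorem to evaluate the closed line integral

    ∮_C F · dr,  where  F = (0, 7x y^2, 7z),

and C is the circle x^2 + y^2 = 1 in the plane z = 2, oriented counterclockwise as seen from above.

Let S be the flat disk x^2 + y^2 ≤ 1 in the plane z = 2, with upward unit normal n̂ = ẑ. By Stokes' theorem,

    ∮_C F · dr = ∬_S (∇ × F) · n̂ dS = ∬_D (curl F)_z dA,

where D is the disk x^2 + y^2 ≤ 1.

Compute the curl of F = (0, 7x y^2, 7z):
    (∇ × F)_x = ∂F_z/∂y - ∂F_y/∂z = 0,
    (∇ × F)_y = ∂F_x/∂z - ∂F_z/∂x = 0,
    (∇ × F)_z = ∂F_y/∂x - ∂F_x/∂y = 7y^2.

On z = 2, (curl F)_z = 7y^2.

Convert to polar (x = r cos θ, y = r sin θ, dA = r dr dθ); the integrand becomes 7r^2sin(θ)^2, so

    ∬_D (curl F)_z dA = ∫_0^{2π} ∫_0^{1} (7r^2sin(θ)^2) · r dr dθ.

Inner (r from 0 to 1): 7sin(θ)^2/4.
Outer (θ from 0 to 2π): 7π/4.

Therefore ∮_C F · dr = 7π/4.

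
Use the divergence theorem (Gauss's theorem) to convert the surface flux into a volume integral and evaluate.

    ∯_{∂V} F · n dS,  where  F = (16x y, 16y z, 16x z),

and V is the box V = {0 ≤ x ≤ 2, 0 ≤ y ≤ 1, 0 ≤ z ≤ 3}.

By the divergence theorem,

    ∯_{∂V} F · n dS = ∭_V (∇ · F) dV.

Compute the divergence:
    ∇ · F = ∂F_x/∂x + ∂F_y/∂y + ∂F_z/∂z = 16y + 16z + 16x = 16x + 16y + 16z.

V is a rectangular box, so dV = dx dy dz with 0 ≤ x ≤ 2, 0 ≤ y ≤ 1, 0 ≤ z ≤ 3.

Integrate (16x + 16y + 16z) over V as an iterated integral:

    ∭_V (∇·F) dV = ∫_0^{2} ∫_0^{1} ∫_0^{3} (16x + 16y + 16z) dz dy dx.

Inner (z from 0 to 3): 48x + 48y + 72.
Middle (y from 0 to 1): 48x + 96.
Outer (x from 0 to 2): 288.

Therefore ∯_{∂V} F · n dS = 288.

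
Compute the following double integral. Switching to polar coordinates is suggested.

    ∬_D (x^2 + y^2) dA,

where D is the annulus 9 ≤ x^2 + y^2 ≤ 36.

The region D is 3 ≤ r ≤ 6, 0 ≤ θ ≤ 2π in polar coordinates, where x = r cos(θ), y = r sin(θ), and dA = r dr dθ.

Under the substitution, the integrand becomes r^2, so

    ∬_D (x^2 + y^2) dA = ∫_{0}^{2π} ∫_{3}^{6} (r^2) · r dr dθ.

Inner integral (in r): ∫_{3}^{6} (r^2) · r dr = 1215/4.

Outer integral (in θ): ∫_{0}^{2π} (1215/4) dθ = 1215π/2.

Therefore ∬_D (x^2 + y^2) dA = 1215π/2.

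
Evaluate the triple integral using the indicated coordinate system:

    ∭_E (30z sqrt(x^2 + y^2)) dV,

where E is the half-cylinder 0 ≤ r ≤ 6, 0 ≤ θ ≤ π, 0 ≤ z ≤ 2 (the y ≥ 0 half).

In cylindrical coordinates, x = r cos(θ), y = r sin(θ), z = z, and dV = r dr dθ dz.

The integrand becomes 30r z, so

    ∭_E (30z sqrt(x^2 + y^2)) dV = ∫_{0}^{π} ∫_{0}^{6} ∫_{0}^{2} (30r z) · r dz dr dθ.

Inner (z): 60r^2.
Middle (r from 0 to 6): 4320.
Outer (θ): 4320π.

Therefore the triple integral equals 4320π.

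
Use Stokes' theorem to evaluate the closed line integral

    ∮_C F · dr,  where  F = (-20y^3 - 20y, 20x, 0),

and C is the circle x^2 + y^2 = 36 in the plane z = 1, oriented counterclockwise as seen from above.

Let S be the flat disk x^2 + y^2 ≤ 36 in the plane z = 1, with upward unit normal n̂ = ẑ. By Stokes' theorem,

    ∮_C F · dr = ∬_S (∇ × F) · n̂ dS = ∬_D (curl F)_z dA,

where D is the disk x^2 + y^2 ≤ 36.

Compute the curl of F = (-20y^3 - 20y, 20x, 0):
    (∇ × F)_x = ∂F_z/∂y - ∂F_y/∂z = 0,
    (∇ × F)_y = ∂F_x/∂z - ∂F_z/∂x = 0,
    (∇ × F)_z = ∂F_y/∂x - ∂F_x/∂y = 60y^2 + 40.

On z = 1, (curl F)_z = 60y^2 + 40.

Convert to polar (x = r cos θ, y = r sin θ, dA = r dr dθ); the integrand becomes 60r^2sin(θ)^2 + 40, so

    ∬_D (curl F)_z dA = ∫_0^{2π} ∫_0^{6} (60r^2sin(θ)^2 + 40) · r dr dθ.

Inner (r from 0 to 6): 19440sin(θ)^2 + 720.
Outer (θ from 0 to 2π): 20880π.

Therefore ∮_C F · dr = 20880π.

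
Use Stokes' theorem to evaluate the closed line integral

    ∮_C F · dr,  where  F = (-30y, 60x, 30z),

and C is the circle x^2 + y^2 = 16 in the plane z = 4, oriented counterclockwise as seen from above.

Let S be the flat disk x^2 + y^2 ≤ 16 in the plane z = 4, with upward unit normal n̂ = ẑ. By Stokes' theorem,

    ∮_C F · dr = ∬_S (∇ × F) · n̂ dS = ∬_D (curl F)_z dA,

where D is the disk x^2 + y^2 ≤ 16.

Compute the curl of F = (-30y, 60x, 30z):
    (∇ × F)_x = ∂F_z/∂y - ∂F_y/∂z = 0,
    (∇ × F)_y = ∂F_x/∂z - ∂F_z/∂x = 0,
    (∇ × F)_z = ∂F_y/∂x - ∂F_x/∂y = 90.

On z = 4, (curl F)_z = 90.

Convert to polar (x = r cos θ, y = r sin θ, dA = r dr dθ); the integrand becomes 90, so

    ∬_D (curl F)_z dA = ∫_0^{2π} ∫_0^{4} (90) · r dr dθ.

Inner (r from 0 to 4): 720.
Outer (θ from 0 to 2π): 1440π.

Therefore ∮_C F · dr = 1440π.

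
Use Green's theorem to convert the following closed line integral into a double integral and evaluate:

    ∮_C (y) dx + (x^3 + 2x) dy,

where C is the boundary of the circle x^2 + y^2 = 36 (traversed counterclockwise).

Green's theorem converts the closed line integral into a double integral over the enclosed region D:

    ∮_C P dx + Q dy = ∬_D (∂Q/∂x - ∂P/∂y) dA.

Here P = y, Q = x^3 + 2x, so

    ∂Q/∂x = 3x^2 + 2,    ∂P/∂y = 1,
    ∂Q/∂x - ∂P/∂y = 3x^2 + 1.

D is the region x^2 + y^2 ≤ 36. Evaluating the double integral:

In polar coordinates (x = r cos θ, y = r sin θ, dA = r dr dθ) the integrand becomes 3r^2cos(θ)^2 + 1, so

    ∬_D (3x^2 + 1) dA = ∫_0^{2π} ∫_0^{6} (3r^2cos(θ)^2 + 1) · r dr dθ.

Inner (r from 0 to 6): 972cos(θ)^2 + 18.
Outer (θ from 0 to 2π): 1008π.

Therefore ∮_C P dx + Q dy = 1008π.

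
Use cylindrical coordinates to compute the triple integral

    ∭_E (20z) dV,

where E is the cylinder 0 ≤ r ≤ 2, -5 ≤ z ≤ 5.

In cylindrical coordinates, x = r cos(θ), y = r sin(θ), z = z, and dV = r dr dθ dz.

The integrand becomes 20z, so

    ∭_E (20z) dV = ∫_{0}^{2π} ∫_{0}^{2} ∫_{-5}^{5} (20z) · r dz dr dθ.

Inner (z): 0.
Middle (r from 0 to 2): 0.
Outer (θ): 0.

Therefore the triple integral equals 0.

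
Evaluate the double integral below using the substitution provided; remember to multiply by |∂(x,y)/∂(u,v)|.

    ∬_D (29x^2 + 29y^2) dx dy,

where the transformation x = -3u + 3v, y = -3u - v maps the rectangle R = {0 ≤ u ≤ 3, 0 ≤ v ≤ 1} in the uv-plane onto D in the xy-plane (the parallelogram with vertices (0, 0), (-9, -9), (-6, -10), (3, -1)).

Compute the Jacobian determinant of (x, y) with respect to (u, v):

    ∂(x,y)/∂(u,v) = | -3  3 | = (-3)(-1) - (3)(-3) = 12.
                   | -3  -1 |

Its absolute value is |J| = 12 (the area scaling factor).

Substituting x = -3u + 3v, y = -3u - v into the integrand,

    29x^2 + 29y^2 → 522u^2 - 348u v + 290v^2,

so the integral becomes

    ∬_R (522u^2 - 348u v + 290v^2) · |J| du dv = ∫_0^3 ∫_0^1 (6264u^2 - 4176u v + 3480v^2) dv du.

Inner (v): 6264u^2 - 2088u + 1160.
Outer (u): 50460.

Therefore ∬_D (29x^2 + 29y^2) dx dy = 50460.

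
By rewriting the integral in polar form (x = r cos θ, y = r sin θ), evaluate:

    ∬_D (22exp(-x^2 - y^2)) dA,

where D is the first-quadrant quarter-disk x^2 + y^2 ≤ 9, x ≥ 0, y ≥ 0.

The region D is 0 ≤ r ≤ 3, 0 ≤ θ ≤ π/2 in polar coordinates, where x = r cos(θ), y = r sin(θ), and dA = r dr dθ.

Under the substitution, the integrand becomes 22exp(-r^2), so

    ∬_D (22exp(-x^2 - y^2)) dA = ∫_{0}^{π/2} ∫_{0}^{3} (22exp(-r^2)) · r dr dθ.

Inner integral (in r): ∫_{0}^{3} (22exp(-r^2)) · r dr = 11 - 11exp(-9).

Outer integral (in θ): ∫_{0}^{π/2} (11 - 11exp(-9)) dθ = -11π (1 - exp(9))exp(-9)/2.

Therefore ∬_D (22exp(-x^2 - y^2)) dA = -11π (1 - exp(9))exp(-9)/2.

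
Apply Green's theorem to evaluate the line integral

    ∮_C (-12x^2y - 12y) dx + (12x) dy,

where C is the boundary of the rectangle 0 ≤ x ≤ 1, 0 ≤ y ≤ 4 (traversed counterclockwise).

Green's theorem converts the closed line integral into a double integral over the enclosed region D:

    ∮_C P dx + Q dy = ∬_D (∂Q/∂x - ∂P/∂y) dA.

Here P = -12x^2y - 12y, Q = 12x, so

    ∂Q/∂x = 12,    ∂P/∂y = -12x^2 - 12,
    ∂Q/∂x - ∂P/∂y = 12x^2 + 24.

D is the region 0 ≤ x ≤ 1, 0 ≤ y ≤ 4. Evaluating the double integral:

    ∬_D (12x^2 + 24) dA = ∫_0^{1} ∫_0^{4} (12x^2 + 24) dy dx.

Inner (y from 0 to 4): 48x^2 + 96.
Outer (x from 0 to 1): 112.

Therefore ∮_C P dx + Q dy = 112.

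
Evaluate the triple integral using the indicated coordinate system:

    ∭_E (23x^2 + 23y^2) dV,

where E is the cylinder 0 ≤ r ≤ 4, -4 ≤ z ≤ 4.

In cylindrical coordinates, x = r cos(θ), y = r sin(θ), z = z, and dV = r dr dθ dz.

The integrand becomes 23r^2, so

    ∭_E (23x^2 + 23y^2) dV = ∫_{0}^{2π} ∫_{0}^{4} ∫_{-4}^{4} (23r^2) · r dz dr dθ.

Inner (z): 184r^3.
Middle (r from 0 to 4): 11776.
Outer (θ): 23552π.

Therefore the triple integral equals 23552π.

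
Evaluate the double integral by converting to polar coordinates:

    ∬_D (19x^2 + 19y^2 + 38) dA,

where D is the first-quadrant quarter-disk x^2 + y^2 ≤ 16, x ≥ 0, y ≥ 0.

The region D is 0 ≤ r ≤ 4, 0 ≤ θ ≤ π/2 in polar coordinates, where x = r cos(θ), y = r sin(θ), and dA = r dr dθ.

Under the substitution, the integrand becomes 19r^2 + 38, so

    ∬_D (19x^2 + 19y^2 + 38) dA = ∫_{0}^{π/2} ∫_{0}^{4} (19r^2 + 38) · r dr dθ.

Inner integral (in r): ∫_{0}^{4} (19r^2 + 38) · r dr = 1520.

Outer integral (in θ): ∫_{0}^{π/2} (1520) dθ = 760π.

Therefore ∬_D (19x^2 + 19y^2 + 38) dA = 760π.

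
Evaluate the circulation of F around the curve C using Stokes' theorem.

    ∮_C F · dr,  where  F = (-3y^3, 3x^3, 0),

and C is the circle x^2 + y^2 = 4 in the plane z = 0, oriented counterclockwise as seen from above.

Let S be the flat disk x^2 + y^2 ≤ 4 in the plane z = 0, with upward unit normal n̂ = ẑ. By Stokes' theorem,

    ∮_C F · dr = ∬_S (∇ × F) · n̂ dS = ∬_D (curl F)_z dA,

where D is the disk x^2 + y^2 ≤ 4.

Compute the curl of F = (-3y^3, 3x^3, 0):
    (∇ × F)_x = ∂F_z/∂y - ∂F_y/∂z = 0,
    (∇ × F)_y = ∂F_x/∂z - ∂F_z/∂x = 0,
    (∇ × F)_z = ∂F_y/∂x - ∂F_x/∂y = 9x^2 + 9y^2.

On z = 0, (curl F)_z = 9x^2 + 9y^2.

Convert to polar (x = r cos θ, y = r sin θ, dA = r dr dθ); the integrand becomes 9r^2, so

    ∬_D (curl F)_z dA = ∫_0^{2π} ∫_0^{2} (9r^2) · r dr dθ.

Inner (r from 0 to 2): 36.
Outer (θ from 0 to 2π): 72π.

Therefore ∮_C F · dr = 72π.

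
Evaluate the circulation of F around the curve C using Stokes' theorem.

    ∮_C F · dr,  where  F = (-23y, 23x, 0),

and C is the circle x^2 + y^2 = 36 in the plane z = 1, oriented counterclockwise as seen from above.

Let S be the flat disk x^2 + y^2 ≤ 36 in the plane z = 1, with upward unit normal n̂ = ẑ. By Stokes' theorem,

    ∮_C F · dr = ∬_S (∇ × F) · n̂ dS = ∬_D (curl F)_z dA,

where D is the disk x^2 + y^2 ≤ 36.

Compute the curl of F = (-23y, 23x, 0):
    (∇ × F)_x = ∂F_z/∂y - ∂F_y/∂z = 0,
    (∇ × F)_y = ∂F_x/∂z - ∂F_z/∂x = 0,
    (∇ × F)_z = ∂F_y/∂x - ∂F_x/∂y = 46.

On z = 1, (curl F)_z = 46.

Convert to polar (x = r cos θ, y = r sin θ, dA = r dr dθ); the integrand becomes 46, so

    ∬_D (curl F)_z dA = ∫_0^{2π} ∫_0^{6} (46) · r dr dθ.

Inner (r from 0 to 6): 828.
Outer (θ from 0 to 2π): 1656π.

Therefore ∮_C F · dr = 1656π.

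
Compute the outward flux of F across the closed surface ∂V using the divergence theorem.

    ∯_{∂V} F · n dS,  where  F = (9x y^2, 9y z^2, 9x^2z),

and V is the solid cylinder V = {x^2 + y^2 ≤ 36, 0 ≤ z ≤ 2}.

By the divergence theorem,

    ∯_{∂V} F · n dS = ∭_V (∇ · F) dV.

Compute the divergence:
    ∇ · F = ∂F_x/∂x + ∂F_y/∂y + ∂F_z/∂z = 9y^2 + 9z^2 + 9x^2 = 9x^2 + 9y^2 + 9z^2.

In cylindrical coordinates, x = r cos(θ), y = r sin(θ), z = z, dV = r dr dθ dz, with 0 ≤ r ≤ 6, 0 ≤ θ ≤ 2π, 0 ≤ z ≤ 2.

The integrand, after substitution and multiplying by the volume element, becomes (9r^2 + 9z^2) · r, so

    ∭_V (∇·F) dV = ∫_0^{2π} ∫_0^{6} ∫_0^{2} (9r^2 + 9z^2) · r dz dr dθ.

Inner (z from 0 to 2): 18r^3 + 24r.
Middle (r from 0 to 6): 6264.
Outer (θ from 0 to 2π): 12528π.

Therefore ∯_{∂V} F · n dS = 12528π.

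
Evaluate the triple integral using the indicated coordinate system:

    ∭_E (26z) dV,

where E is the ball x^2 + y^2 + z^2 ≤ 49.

In spherical coordinates, x = ρ sin(φ) cos(θ), y = ρ sin(φ) sin(θ), z = ρ cos(φ), and dV = ρ^2 sin(φ) dρ dφ dθ.

The integrand becomes 26ρ cos(φ), so

    ∭_E (26z) dV = ∫_{0}^{2π} ∫_{0}^{π} ∫_{0}^{7} (26ρ cos(φ)) · ρ^2 sin(φ) dρ dφ dθ.

Inner (ρ): 31213sin(2φ)/4.
Middle (φ): 0.
Outer (θ): 0.

Therefore the triple integral equals 0.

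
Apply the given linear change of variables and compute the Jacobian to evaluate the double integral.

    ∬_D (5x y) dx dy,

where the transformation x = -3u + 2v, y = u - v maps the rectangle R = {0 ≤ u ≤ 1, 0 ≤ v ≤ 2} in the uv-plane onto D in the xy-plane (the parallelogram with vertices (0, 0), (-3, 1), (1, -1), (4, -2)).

Compute the Jacobian determinant of (x, y) with respect to (u, v):

    ∂(x,y)/∂(u,v) = | -3  2 | = (-3)(-1) - (2)(1) = 1.
                   | 1  -1 |

Its absolute value is |J| = 1 (the area scaling factor).

Substituting x = -3u + 2v, y = u - v into the integrand,

    5x y → -15u^2 + 25u v - 10v^2,

so the integral becomes

    ∬_R (-15u^2 + 25u v - 10v^2) · |J| du dv = ∫_0^1 ∫_0^2 (-15u^2 + 25u v - 10v^2) dv du.

Inner (v): -30u^2 + 50u - 80/3.
Outer (u): -35/3.

Therefore ∬_D (5x y) dx dy = -35/3.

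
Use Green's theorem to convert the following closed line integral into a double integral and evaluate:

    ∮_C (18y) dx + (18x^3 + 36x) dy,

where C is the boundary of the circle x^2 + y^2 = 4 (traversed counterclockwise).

Green's theorem converts the closed line integral into a double integral over the enclosed region D:

    ∮_C P dx + Q dy = ∬_D (∂Q/∂x - ∂P/∂y) dA.

Here P = 18y, Q = 18x^3 + 36x, so

    ∂Q/∂x = 54x^2 + 36,    ∂P/∂y = 18,
    ∂Q/∂x - ∂P/∂y = 54x^2 + 18.

D is the region x^2 + y^2 ≤ 4. Evaluating the double integral:

In polar coordinates (x = r cos θ, y = r sin θ, dA = r dr dθ) the integrand becomes 54r^2cos(θ)^2 + 18, so

    ∬_D (54x^2 + 18) dA = ∫_0^{2π} ∫_0^{2} (54r^2cos(θ)^2 + 18) · r dr dθ.

Inner (r from 0 to 2): 216cos(θ)^2 + 36.
Outer (θ from 0 to 2π): 288π.

Therefore ∮_C P dx + Q dy = 288π.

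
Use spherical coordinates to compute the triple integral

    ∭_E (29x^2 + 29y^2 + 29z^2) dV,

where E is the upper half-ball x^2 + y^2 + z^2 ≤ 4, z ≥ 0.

In spherical coordinates, x = ρ sin(φ) cos(θ), y = ρ sin(φ) sin(θ), z = ρ cos(φ), and dV = ρ^2 sin(φ) dρ dφ dθ.

The integrand becomes 29ρ^2, so

    ∭_E (29x^2 + 29y^2 + 29z^2) dV = ∫_{0}^{2π} ∫_{0}^{π/2} ∫_{0}^{2} (29ρ^2) · ρ^2 sin(φ) dρ dφ dθ.

Inner (ρ): 928sin(φ)/5.
Middle (φ): 928/5.
Outer (θ): 1856π/5.

Therefore the triple integral equals 1856π/5.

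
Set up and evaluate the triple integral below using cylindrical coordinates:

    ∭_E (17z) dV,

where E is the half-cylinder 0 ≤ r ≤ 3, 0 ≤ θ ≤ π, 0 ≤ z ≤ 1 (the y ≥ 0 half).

In cylindrical coordinates, x = r cos(θ), y = r sin(θ), z = z, and dV = r dr dθ dz.

The integrand becomes 17z, so

    ∭_E (17z) dV = ∫_{0}^{π} ∫_{0}^{3} ∫_{0}^{1} (17z) · r dz dr dθ.

Inner (z): 17r/2.
Middle (r from 0 to 3): 153/4.
Outer (θ): 153π/4.

Therefore the triple integral equals 153π/4.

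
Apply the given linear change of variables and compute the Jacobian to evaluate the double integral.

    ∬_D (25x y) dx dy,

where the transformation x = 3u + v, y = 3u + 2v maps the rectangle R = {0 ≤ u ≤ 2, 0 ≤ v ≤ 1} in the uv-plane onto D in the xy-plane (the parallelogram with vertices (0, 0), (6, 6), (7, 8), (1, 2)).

Compute the Jacobian determinant of (x, y) with respect to (u, v):

    ∂(x,y)/∂(u,v) = | 3  1 | = (3)(2) - (1)(3) = 3.
                   | 3  2 |

Its absolute value is |J| = 3 (the area scaling factor).

Substituting x = 3u + v, y = 3u + 2v into the integrand,

    25x y → 225u^2 + 225u v + 50v^2,

so the integral becomes

    ∬_R (225u^2 + 225u v + 50v^2) · |J| du dv = ∫_0^2 ∫_0^1 (675u^2 + 675u v + 150v^2) dv du.

Inner (v): 675u^2 + 675u/2 + 50.
Outer (u): 2575.

Therefore ∬_D (25x y) dx dy = 2575.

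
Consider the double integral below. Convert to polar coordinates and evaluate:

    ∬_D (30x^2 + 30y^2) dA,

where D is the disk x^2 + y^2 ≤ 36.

The region D is 0 ≤ r ≤ 6, 0 ≤ θ ≤ 2π in polar coordinates, where x = r cos(θ), y = r sin(θ), and dA = r dr dθ.

Under the substitution, the integrand becomes 30r^2, so

    ∬_D (30x^2 + 30y^2) dA = ∫_{0}^{2π} ∫_{0}^{6} (30r^2) · r dr dθ.

Inner integral (in r): ∫_{0}^{6} (30r^2) · r dr = 9720.

Outer integral (in θ): ∫_{0}^{2π} (9720) dθ = 19440π.

Therefore ∬_D (30x^2 + 30y^2) dA = 19440π.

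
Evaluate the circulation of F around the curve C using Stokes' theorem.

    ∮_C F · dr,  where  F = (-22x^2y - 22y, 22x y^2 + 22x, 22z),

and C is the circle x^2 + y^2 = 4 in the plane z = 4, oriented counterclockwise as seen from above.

Let S be the flat disk x^2 + y^2 ≤ 4 in the plane z = 4, with upward unit normal n̂ = ẑ. By Stokes' theorem,

    ∮_C F · dr = ∬_S (∇ × F) · n̂ dS = ∬_D (curl F)_z dA,

where D is the disk x^2 + y^2 ≤ 4.

Compute the curl of F = (-22x^2y - 22y, 22x y^2 + 22x, 22z):
    (∇ × F)_x = ∂F_z/∂y - ∂F_y/∂z = 0,
    (∇ × F)_y = ∂F_x/∂z - ∂F_z/∂x = 0,
    (∇ × F)_z = ∂F_y/∂x - ∂F_x/∂y = 22x^2 + 22y^2 + 44.

On z = 4, (curl F)_z = 22x^2 + 22y^2 + 44.

Convert to polar (x = r cos θ, y = r sin θ, dA = r dr dθ); the integrand becomes 22r^2 + 44, so

    ∬_D (curl F)_z dA = ∫_0^{2π} ∫_0^{2} (22r^2 + 44) · r dr dθ.

Inner (r from 0 to 2): 176.
Outer (θ from 0 to 2π): 352π.

Therefore ∮_C F · dr = 352π.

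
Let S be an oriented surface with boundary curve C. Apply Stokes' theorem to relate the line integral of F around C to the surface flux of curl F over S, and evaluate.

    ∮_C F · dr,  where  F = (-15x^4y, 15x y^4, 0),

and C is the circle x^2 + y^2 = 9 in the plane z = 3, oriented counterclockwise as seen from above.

Let S be the flat disk x^2 + y^2 ≤ 9 in the plane z = 3, with upward unit normal n̂ = ẑ. By Stokes' theorem,

    ∮_C F · dr = ∬_S (∇ × F) · n̂ dS = ∬_D (curl F)_z dA,

where D is the disk x^2 + y^2 ≤ 9.

Compute the curl of F = (-15x^4y, 15x y^4, 0):
    (∇ × F)_x = ∂F_z/∂y - ∂F_y/∂z = 0,
    (∇ × F)_y = ∂F_x/∂z - ∂F_z/∂x = 0,
    (∇ × F)_z = ∂F_y/∂x - ∂F_x/∂y = 15x^4 + 15y^4.

On z = 3, (curl F)_z = 15x^4 + 15y^4.

Convert to polar (x = r cos θ, y = r sin θ, dA = r dr dθ); the integrand becomes 15r^4(sin(θ)^4 + cos(θ)^4), so

    ∬_D (curl F)_z dA = ∫_0^{2π} ∫_0^{3} (15r^4(sin(θ)^4 + cos(θ)^4)) · r dr dθ.

Inner (r from 0 to 3): 3645sin(θ)^4/2 + 3645cos(θ)^4/2.
Outer (θ from 0 to 2π): 10935π/4.

Therefore ∮_C F · dr = 10935π/4.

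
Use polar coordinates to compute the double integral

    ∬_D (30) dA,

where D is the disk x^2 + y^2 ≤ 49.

The region D is 0 ≤ r ≤ 7, 0 ≤ θ ≤ 2π in polar coordinates, where x = r cos(θ), y = r sin(θ), and dA = r dr dθ.

Under the substitution, the integrand becomes 30, so

    ∬_D (30) dA = ∫_{0}^{2π} ∫_{0}^{7} (30) · r dr dθ.

Inner integral (in r): ∫_{0}^{7} (30) · r dr = 735.

Outer integral (in θ): ∫_{0}^{2π} (735) dθ = 1470π.

Therefore ∬_D (30) dA = 1470π.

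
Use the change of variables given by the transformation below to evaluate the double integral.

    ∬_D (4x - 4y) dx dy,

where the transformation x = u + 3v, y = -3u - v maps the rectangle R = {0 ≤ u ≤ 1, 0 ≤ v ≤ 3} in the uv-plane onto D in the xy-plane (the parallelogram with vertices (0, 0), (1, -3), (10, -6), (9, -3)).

Compute the Jacobian determinant of (x, y) with respect to (u, v):

    ∂(x,y)/∂(u,v) = | 1  3 | = (1)(-1) - (3)(-3) = 8.
                   | -3  -1 |

Its absolute value is |J| = 8 (the area scaling factor).

Substituting x = u + 3v, y = -3u - v into the integrand,

    4x - 4y → 16u + 16v,

so the integral becomes

    ∬_R (16u + 16v) · |J| du dv = ∫_0^1 ∫_0^3 (128u + 128v) dv du.

Inner (v): 384u + 576.
Outer (u): 768.

Therefore ∬_D (4x - 4y) dx dy = 768.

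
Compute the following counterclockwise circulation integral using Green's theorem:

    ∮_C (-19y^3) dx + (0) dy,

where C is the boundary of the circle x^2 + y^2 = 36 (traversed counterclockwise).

Green's theorem converts the closed line integral into a double integral over the enclosed region D:

    ∮_C P dx + Q dy = ∬_D (∂Q/∂x - ∂P/∂y) dA.

Here P = -19y^3, Q = 0, so

    ∂Q/∂x = 0,    ∂P/∂y = -57y^2,
    ∂Q/∂x - ∂P/∂y = 57y^2.

D is the region x^2 + y^2 ≤ 36. Evaluating the double integral:

In polar coordinates (x = r cos θ, y = r sin θ, dA = r dr dθ) the integrand becomes 57r^2sin(θ)^2, so

    ∬_D (57y^2) dA = ∫_0^{2π} ∫_0^{6} (57r^2sin(θ)^2) · r dr dθ.

Inner (r from 0 to 6): 18468sin(θ)^2.
Outer (θ from 0 to 2π): 18468π.

Therefore ∮_C P dx + Q dy = 18468π.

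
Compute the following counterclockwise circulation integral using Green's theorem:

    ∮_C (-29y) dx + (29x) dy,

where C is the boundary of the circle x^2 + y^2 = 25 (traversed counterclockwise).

Green's theorem converts the closed line integral into a double integral over the enclosed region D:

    ∮_C P dx + Q dy = ∬_D (∂Q/∂x - ∂P/∂y) dA.

Here P = -29y, Q = 29x, so

    ∂Q/∂x = 29,    ∂P/∂y = -29,
    ∂Q/∂x - ∂P/∂y = 58.

D is the region x^2 + y^2 ≤ 25. Evaluating the double integral:

In polar coordinates (x = r cos θ, y = r sin θ, dA = r dr dθ) the integrand becomes 58, so

    ∬_D (58) dA = ∫_0^{2π} ∫_0^{5} (58) · r dr dθ.

Inner (r from 0 to 5): 725.
Outer (θ from 0 to 2π): 1450π.

Therefore ∮_C P dx + Q dy = 1450π.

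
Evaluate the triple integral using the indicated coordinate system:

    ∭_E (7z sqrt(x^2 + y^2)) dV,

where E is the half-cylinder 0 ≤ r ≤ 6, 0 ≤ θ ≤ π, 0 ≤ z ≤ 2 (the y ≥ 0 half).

In cylindrical coordinates, x = r cos(θ), y = r sin(θ), z = z, and dV = r dr dθ dz.

The integrand becomes 7r z, so

    ∭_E (7z sqrt(x^2 + y^2)) dV = ∫_{0}^{π} ∫_{0}^{6} ∫_{0}^{2} (7r z) · r dz dr dθ.

Inner (z): 14r^2.
Middle (r from 0 to 6): 1008.
Outer (θ): 1008π.

Therefore the triple integral equals 1008π.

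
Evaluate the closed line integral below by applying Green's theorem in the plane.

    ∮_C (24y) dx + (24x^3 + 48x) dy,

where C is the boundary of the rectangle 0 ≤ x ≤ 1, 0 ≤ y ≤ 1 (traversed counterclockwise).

Green's theorem converts the closed line integral into a double integral over the enclosed region D:

    ∮_C P dx + Q dy = ∬_D (∂Q/∂x - ∂P/∂y) dA.

Here P = 24y, Q = 24x^3 + 48x, so

    ∂Q/∂x = 72x^2 + 48,    ∂P/∂y = 24,
    ∂Q/∂x - ∂P/∂y = 72x^2 + 24.

D is the region 0 ≤ x ≤ 1, 0 ≤ y ≤ 1. Evaluating the double integral:

    ∬_D (72x^2 + 24) dA = ∫_0^{1} ∫_0^{1} (72x^2 + 24) dy dx.

Inner (y from 0 to 1): 72x^2 + 24.
Outer (x from 0 to 1): 48.

Therefore ∮_C P dx + Q dy = 48.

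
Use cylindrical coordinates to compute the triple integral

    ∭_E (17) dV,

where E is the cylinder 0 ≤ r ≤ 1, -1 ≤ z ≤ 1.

In cylindrical coordinates, x = r cos(θ), y = r sin(θ), z = z, and dV = r dr dθ dz.

The integrand becomes 17, so

    ∭_E (17) dV = ∫_{0}^{2π} ∫_{0}^{1} ∫_{-1}^{1} (17) · r dz dr dθ.

Inner (z): 34r.
Middle (r from 0 to 1): 17.
Outer (θ): 34π.

Therefore the triple integral equals 34π.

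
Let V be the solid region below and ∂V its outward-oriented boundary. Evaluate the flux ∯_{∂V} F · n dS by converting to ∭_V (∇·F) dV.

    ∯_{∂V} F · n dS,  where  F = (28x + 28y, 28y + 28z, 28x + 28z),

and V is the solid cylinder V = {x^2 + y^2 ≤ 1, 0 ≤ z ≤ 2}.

By the divergence theorem,

    ∯_{∂V} F · n dS = ∭_V (∇ · F) dV.

Compute the divergence:
    ∇ · F = ∂F_x/∂x + ∂F_y/∂y + ∂F_z/∂z = 28 + 28 + 28 = 84.

In cylindrical coordinates, x = r cos(θ), y = r sin(θ), z = z, dV = r dr dθ dz, with 0 ≤ r ≤ 1, 0 ≤ θ ≤ 2π, 0 ≤ z ≤ 2.

The integrand, after substitution and multiplying by the volume element, becomes (84) · r, so

    ∭_V (∇·F) dV = ∫_0^{2π} ∫_0^{1} ∫_0^{2} (84) · r dz dr dθ.

Inner (z from 0 to 2): 168r.
Middle (r from 0 to 1): 84.
Outer (θ from 0 to 2π): 168π.

Therefore ∯_{∂V} F · n dS = 168π.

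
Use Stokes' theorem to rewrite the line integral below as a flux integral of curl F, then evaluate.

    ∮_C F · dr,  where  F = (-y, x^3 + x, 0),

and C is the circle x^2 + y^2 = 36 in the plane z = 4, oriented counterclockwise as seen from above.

Let S be the flat disk x^2 + y^2 ≤ 36 in the plane z = 4, with upward unit normal n̂ = ẑ. By Stokes' theorem,

    ∮_C F · dr = ∬_S (∇ × F) · n̂ dS = ∬_D (curl F)_z dA,

where D is the disk x^2 + y^2 ≤ 36.

Compute the curl of F = (-y, x^3 + x, 0):
    (∇ × F)_x = ∂F_z/∂y - ∂F_y/∂z = 0,
    (∇ × F)_y = ∂F_x/∂z - ∂F_z/∂x = 0,
    (∇ × F)_z = ∂F_y/∂x - ∂F_x/∂y = 3x^2 + 2.

On z = 4, (curl F)_z = 3x^2 + 2.

Convert to polar (x = r cos θ, y = r sin θ, dA = r dr dθ); the integrand becomes 3r^2cos(θ)^2 + 2, so

    ∬_D (curl F)_z dA = ∫_0^{2π} ∫_0^{6} (3r^2cos(θ)^2 + 2) · r dr dθ.

Inner (r from 0 to 6): 972cos(θ)^2 + 36.
Outer (θ from 0 to 2π): 1044π.

Therefore ∮_C F · dr = 1044π.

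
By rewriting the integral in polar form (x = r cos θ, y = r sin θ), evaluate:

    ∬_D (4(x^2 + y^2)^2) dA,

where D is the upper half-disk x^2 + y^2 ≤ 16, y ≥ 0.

The region D is 0 ≤ r ≤ 4, 0 ≤ θ ≤ π in polar coordinates, where x = r cos(θ), y = r sin(θ), and dA = r dr dθ.

Under the substitution, the integrand becomes 4r^4, so

    ∬_D (4(x^2 + y^2)^2) dA = ∫_{0}^{π} ∫_{0}^{4} (4r^4) · r dr dθ.

Inner integral (in r): ∫_{0}^{4} (4r^4) · r dr = 8192/3.

Outer integral (in θ): ∫_{0}^{π} (8192/3) dθ = 8192π/3.

Therefore ∬_D (4(x^2 + y^2)^2) dA = 8192π/3.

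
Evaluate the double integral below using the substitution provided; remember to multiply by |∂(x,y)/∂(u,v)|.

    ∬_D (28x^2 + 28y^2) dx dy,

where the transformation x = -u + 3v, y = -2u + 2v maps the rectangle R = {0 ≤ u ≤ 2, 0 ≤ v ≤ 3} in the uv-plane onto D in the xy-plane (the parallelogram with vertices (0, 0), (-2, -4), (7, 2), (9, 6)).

Compute the Jacobian determinant of (x, y) with respect to (u, v):

    ∂(x,y)/∂(u,v) = | -1  3 | = (-1)(2) - (3)(-2) = 4.
                   | -2  2 |

Its absolute value is |J| = 4 (the area scaling factor).

Substituting x = -u + 3v, y = -2u + 2v into the integrand,

    28x^2 + 28y^2 → 140u^2 - 392u v + 364v^2,

so the integral becomes

    ∬_R (140u^2 - 392u v + 364v^2) · |J| du dv = ∫_0^2 ∫_0^3 (560u^2 - 1568u v + 1456v^2) dv du.

Inner (v): 1680u^2 - 7056u + 13104.
Outer (u): 16576.

Therefore ∬_D (28x^2 + 28y^2) dx dy = 16576.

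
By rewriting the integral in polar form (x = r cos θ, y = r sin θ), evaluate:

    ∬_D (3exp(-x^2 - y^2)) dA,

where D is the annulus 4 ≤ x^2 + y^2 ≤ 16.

The region D is 2 ≤ r ≤ 4, 0 ≤ θ ≤ 2π in polar coordinates, where x = r cos(θ), y = r sin(θ), and dA = r dr dθ.

Under the substitution, the integrand becomes 3exp(-r^2), so

    ∬_D (3exp(-x^2 - y^2)) dA = ∫_{0}^{2π} ∫_{2}^{4} (3exp(-r^2)) · r dr dθ.

Inner integral (in r): ∫_{2}^{4} (3exp(-r^2)) · r dr = -(3 - 3exp(12))exp(-16)/2.

Outer integral (in θ): ∫_{0}^{2π} (-(3 - 3exp(12))exp(-16)/2) dθ = -3π (1 - exp(12))exp(-16).

Therefore ∬_D (3exp(-x^2 - y^2)) dA = -3π (1 - exp(12))exp(-16).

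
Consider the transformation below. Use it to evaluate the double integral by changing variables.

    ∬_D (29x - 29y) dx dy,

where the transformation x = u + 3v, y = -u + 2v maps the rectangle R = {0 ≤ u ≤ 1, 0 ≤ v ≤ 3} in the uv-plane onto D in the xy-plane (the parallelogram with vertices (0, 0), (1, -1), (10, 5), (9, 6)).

Compute the Jacobian determinant of (x, y) with respect to (u, v):

    ∂(x,y)/∂(u,v) = | 1  3 | = (1)(2) - (3)(-1) = 5.
                   | -1  2 |

Its absolute value is |J| = 5 (the area scaling factor).

Substituting x = u + 3v, y = -u + 2v into the integrand,

    29x - 29y → 58u + 29v,

so the integral becomes

    ∬_R (58u + 29v) · |J| du dv = ∫_0^1 ∫_0^3 (290u + 145v) dv du.

Inner (v): 870u + 1305/2.
Outer (u): 2175/2.

Therefore ∬_D (29x - 29y) dx dy = 2175/2.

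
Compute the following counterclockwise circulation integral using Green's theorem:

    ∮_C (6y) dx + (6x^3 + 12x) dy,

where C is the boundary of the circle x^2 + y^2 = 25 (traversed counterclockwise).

Green's theorem converts the closed line integral into a double integral over the enclosed region D:

    ∮_C P dx + Q dy = ∬_D (∂Q/∂x - ∂P/∂y) dA.

Here P = 6y, Q = 6x^3 + 12x, so

    ∂Q/∂x = 18x^2 + 12,    ∂P/∂y = 6,
    ∂Q/∂x - ∂P/∂y = 18x^2 + 6.

D is the region x^2 + y^2 ≤ 25. Evaluating the double integral:

In polar coordinates (x = r cos θ, y = r sin θ, dA = r dr dθ) the integrand becomes 18r^2cos(θ)^2 + 6, so

    ∬_D (18x^2 + 6) dA = ∫_0^{2π} ∫_0^{5} (18r^2cos(θ)^2 + 6) · r dr dθ.

Inner (r from 0 to 5): 5625cos(θ)^2/2 + 75.
Outer (θ from 0 to 2π): 5925π/2.

Therefore ∮_C P dx + Q dy = 5925π/2.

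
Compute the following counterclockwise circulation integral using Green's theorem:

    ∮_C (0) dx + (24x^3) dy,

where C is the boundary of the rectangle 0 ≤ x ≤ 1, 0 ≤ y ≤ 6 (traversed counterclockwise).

Green's theorem converts the closed line integral into a double integral over the enclosed region D:

    ∮_C P dx + Q dy = ∬_D (∂Q/∂x - ∂P/∂y) dA.

Here P = 0, Q = 24x^3, so

    ∂Q/∂x = 72x^2,    ∂P/∂y = 0,
    ∂Q/∂x - ∂P/∂y = 72x^2.

D is the region 0 ≤ x ≤ 1, 0 ≤ y ≤ 6. Evaluating the double integral:

    ∬_D (72x^2) dA = ∫_0^{1} ∫_0^{6} (72x^2) dy dx.

Inner (y from 0 to 6): 432x^2.
Outer (x from 0 to 1): 144.

Therefore ∮_C P dx + Q dy = 144.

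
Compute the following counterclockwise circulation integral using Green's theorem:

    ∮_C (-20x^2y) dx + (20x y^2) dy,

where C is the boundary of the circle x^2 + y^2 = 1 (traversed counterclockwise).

Green's theorem converts the closed line integral into a double integral over the enclosed region D:

    ∮_C P dx + Q dy = ∬_D (∂Q/∂x - ∂P/∂y) dA.

Here P = -20x^2y, Q = 20x y^2, so

    ∂Q/∂x = 20y^2,    ∂P/∂y = -20x^2,
    ∂Q/∂x - ∂P/∂y = 20x^2 + 20y^2.

D is the region x^2 + y^2 ≤ 1. Evaluating the double integral:

In polar coordinates (x = r cos θ, y = r sin θ, dA = r dr dθ) the integrand becomes 20r^2, so

    ∬_D (20x^2 + 20y^2) dA = ∫_0^{2π} ∫_0^{1} (20r^2) · r dr dθ.

Inner (r from 0 to 1): 5.
Outer (θ from 0 to 2π): 10π.

Therefore ∮_C P dx + Q dy = 10π.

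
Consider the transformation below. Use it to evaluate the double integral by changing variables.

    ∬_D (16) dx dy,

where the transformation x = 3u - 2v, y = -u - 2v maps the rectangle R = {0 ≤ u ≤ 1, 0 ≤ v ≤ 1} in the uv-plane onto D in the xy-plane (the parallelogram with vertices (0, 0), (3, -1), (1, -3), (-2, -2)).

Compute the Jacobian determinant of (x, y) with respect to (u, v):

    ∂(x,y)/∂(u,v) = | 3  -2 | = (3)(-2) - (-2)(-1) = -8.
                   | -1  -2 |

Its absolute value is |J| = 8 (the area scaling factor).

Substituting x = 3u - 2v, y = -u - 2v into the integrand,

    16 → 16,

so the integral becomes

    ∬_R (16) · |J| du dv = ∫_0^1 ∫_0^1 (128) dv du.

Inner (v): 128.
Outer (u): 128.

Therefore ∬_D (16) dx dy = 128.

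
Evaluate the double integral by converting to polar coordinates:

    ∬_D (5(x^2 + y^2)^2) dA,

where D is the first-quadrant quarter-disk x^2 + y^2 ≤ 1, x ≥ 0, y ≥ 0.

The region D is 0 ≤ r ≤ 1, 0 ≤ θ ≤ π/2 in polar coordinates, where x = r cos(θ), y = r sin(θ), and dA = r dr dθ.

Under the substitution, the integrand becomes 5r^4, so

    ∬_D (5(x^2 + y^2)^2) dA = ∫_{0}^{π/2} ∫_{0}^{1} (5r^4) · r dr dθ.

Inner integral (in r): ∫_{0}^{1} (5r^4) · r dr = 5/6.

Outer integral (in θ): ∫_{0}^{π/2} (5/6) dθ = 5π/12.

Therefore ∬_D (5(x^2 + y^2)^2) dA = 5π/12.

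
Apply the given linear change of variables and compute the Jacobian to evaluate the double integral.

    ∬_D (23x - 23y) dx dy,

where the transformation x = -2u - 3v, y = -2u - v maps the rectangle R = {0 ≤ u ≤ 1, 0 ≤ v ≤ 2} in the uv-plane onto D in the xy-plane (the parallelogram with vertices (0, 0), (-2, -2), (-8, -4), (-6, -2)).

Compute the Jacobian determinant of (x, y) with respect to (u, v):

    ∂(x,y)/∂(u,v) = | -2  -3 | = (-2)(-1) - (-3)(-2) = -4.
                   | -2  -1 |

Its absolute value is |J| = 4 (the area scaling factor).

Substituting x = -2u - 3v, y = -2u - v into the integrand,

    23x - 23y → -46v,

so the integral becomes

    ∬_R (-46v) · |J| du dv = ∫_0^1 ∫_0^2 (-184v) dv du.

Inner (v): -368.
Outer (u): -368.

Therefore ∬_D (23x - 23y) dx dy = -368.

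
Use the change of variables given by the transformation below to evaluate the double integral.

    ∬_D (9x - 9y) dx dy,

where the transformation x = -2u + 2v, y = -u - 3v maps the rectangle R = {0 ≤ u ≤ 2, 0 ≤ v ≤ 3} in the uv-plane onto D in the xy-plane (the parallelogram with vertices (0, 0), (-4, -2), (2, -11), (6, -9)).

Compute the Jacobian determinant of (x, y) with respect to (u, v):

    ∂(x,y)/∂(u,v) = | -2  2 | = (-2)(-3) - (2)(-1) = 8.
                   | -1  -3 |

Its absolute value is |J| = 8 (the area scaling factor).

Substituting x = -2u + 2v, y = -u - 3v into the integrand,

    9x - 9y → -9u + 45v,

so the integral becomes

    ∬_R (-9u + 45v) · |J| du dv = ∫_0^2 ∫_0^3 (-72u + 360v) dv du.

Inner (v): 1620 - 216u.
Outer (u): 2808.

Therefore ∬_D (9x - 9y) dx dy = 2808.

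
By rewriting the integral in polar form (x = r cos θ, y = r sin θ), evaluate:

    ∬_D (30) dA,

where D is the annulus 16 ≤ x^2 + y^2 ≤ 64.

The region D is 4 ≤ r ≤ 8, 0 ≤ θ ≤ 2π in polar coordinates, where x = r cos(θ), y = r sin(θ), and dA = r dr dθ.

Under the substitution, the integrand becomes 30, so

    ∬_D (30) dA = ∫_{0}^{2π} ∫_{4}^{8} (30) · r dr dθ.

Inner integral (in r): ∫_{4}^{8} (30) · r dr = 720.

Outer integral (in θ): ∫_{0}^{2π} (720) dθ = 1440π.

Therefore ∬_D (30) dA = 1440π.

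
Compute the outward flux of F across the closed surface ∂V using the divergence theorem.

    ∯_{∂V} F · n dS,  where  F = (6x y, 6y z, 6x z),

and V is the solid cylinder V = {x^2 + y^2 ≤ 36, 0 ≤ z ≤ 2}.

By the divergence theorem,

    ∯_{∂V} F · n dS = ∭_V (∇ · F) dV.

Compute the divergence:
    ∇ · F = ∂F_x/∂x + ∂F_y/∂y + ∂F_z/∂z = 6y + 6z + 6x = 6x + 6y + 6z.

In cylindrical coordinates, x = r cos(θ), y = r sin(θ), z = z, dV = r dr dθ dz, with 0 ≤ r ≤ 6, 0 ≤ θ ≤ 2π, 0 ≤ z ≤ 2.

The integrand, after substitution and multiplying by the volume element, becomes (6sqrt(2)r sin(θ + π/4) + 6z) · r, so

    ∭_V (∇·F) dV = ∫_0^{2π} ∫_0^{6} ∫_0^{2} (6sqrt(2)r sin(θ + π/4) + 6z) · r dz dr dθ.

Inner (z from 0 to 2): 12r (sqrt(2)r sin(θ + π/4) + 1).
Middle (r from 0 to 6): 864sqrt(2)sin(θ + π/4) + 216.
Outer (θ from 0 to 2π): 432π.

Therefore ∯_{∂V} F · n dS = 432π.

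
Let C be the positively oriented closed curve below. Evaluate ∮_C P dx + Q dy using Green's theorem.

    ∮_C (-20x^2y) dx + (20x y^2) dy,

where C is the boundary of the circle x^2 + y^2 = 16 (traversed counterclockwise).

Green's theorem converts the closed line integral into a double integral over the enclosed region D:

    ∮_C P dx + Q dy = ∬_D (∂Q/∂x - ∂P/∂y) dA.

Here P = -20x^2y, Q = 20x y^2, so

    ∂Q/∂x = 20y^2,    ∂P/∂y = -20x^2,
    ∂Q/∂x - ∂P/∂y = 20x^2 + 20y^2.

D is the region x^2 + y^2 ≤ 16. Evaluating the double integral:

In polar coordinates (x = r cos θ, y = r sin θ, dA = r dr dθ) the integrand becomes 20r^2, so

    ∬_D (20x^2 + 20y^2) dA = ∫_0^{2π} ∫_0^{4} (20r^2) · r dr dθ.

Inner (r from 0 to 4): 1280.
Outer (θ from 0 to 2π): 2560π.

Therefore ∮_C P dx + Q dy = 2560π.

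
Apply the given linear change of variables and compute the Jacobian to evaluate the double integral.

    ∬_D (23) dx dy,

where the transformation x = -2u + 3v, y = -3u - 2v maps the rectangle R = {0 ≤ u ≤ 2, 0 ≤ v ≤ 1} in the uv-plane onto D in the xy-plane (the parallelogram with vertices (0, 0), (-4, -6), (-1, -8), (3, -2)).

Compute the Jacobian determinant of (x, y) with respect to (u, v):

    ∂(x,y)/∂(u,v) = | -2  3 | = (-2)(-2) - (3)(-3) = 13.
                   | -3  -2 |

Its absolute value is |J| = 13 (the area scaling factor).

Substituting x = -2u + 3v, y = -3u - 2v into the integrand,

    23 → 23,

so the integral becomes

    ∬_R (23) · |J| du dv = ∫_0^2 ∫_0^1 (299) dv du.

Inner (v): 299.
Outer (u): 598.

Therefore ∬_D (23) dx dy = 598.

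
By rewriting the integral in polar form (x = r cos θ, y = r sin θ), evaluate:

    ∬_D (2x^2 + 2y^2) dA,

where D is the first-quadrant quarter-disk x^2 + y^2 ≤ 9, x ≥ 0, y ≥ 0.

The region D is 0 ≤ r ≤ 3, 0 ≤ θ ≤ π/2 in polar coordinates, where x = r cos(θ), y = r sin(θ), and dA = r dr dθ.

Under the substitution, the integrand becomes 2r^2, so

    ∬_D (2x^2 + 2y^2) dA = ∫_{0}^{π/2} ∫_{0}^{3} (2r^2) · r dr dθ.

Inner integral (in r): ∫_{0}^{3} (2r^2) · r dr = 81/2.

Outer integral (in θ): ∫_{0}^{π/2} (81/2) dθ = 81π/4.

Therefore ∬_D (2x^2 + 2y^2) dA = 81π/4.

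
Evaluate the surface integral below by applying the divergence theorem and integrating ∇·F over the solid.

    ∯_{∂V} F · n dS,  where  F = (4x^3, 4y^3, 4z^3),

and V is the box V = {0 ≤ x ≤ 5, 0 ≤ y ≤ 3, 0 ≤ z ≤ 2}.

By the divergence theorem,

    ∯_{∂V} F · n dS = ∭_V (∇ · F) dV.

Compute the divergence:
    ∇ · F = ∂F_x/∂x + ∂F_y/∂y + ∂F_z/∂z = 12x^2 + 12y^2 + 12z^2.

V is a rectangular box, so dV = dx dy dz with 0 ≤ x ≤ 5, 0 ≤ y ≤ 3, 0 ≤ z ≤ 2.

Integrate (12x^2 + 12y^2 + 12z^2) over V as an iterated integral:

    ∭_V (∇·F) dV = ∫_0^{5} ∫_0^{3} ∫_0^{2} (12x^2 + 12y^2 + 12z^2) dz dy dx.

Inner (z from 0 to 2): 24x^2 + 24y^2 + 32.
Middle (y from 0 to 3): 72x^2 + 312.
Outer (x from 0 to 5): 4560.

Therefore ∯_{∂V} F · n dS = 4560.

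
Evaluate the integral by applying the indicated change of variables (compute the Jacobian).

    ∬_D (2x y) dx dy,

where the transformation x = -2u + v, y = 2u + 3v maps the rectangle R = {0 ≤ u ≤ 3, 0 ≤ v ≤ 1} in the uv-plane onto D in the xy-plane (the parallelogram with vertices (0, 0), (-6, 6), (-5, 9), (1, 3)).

Compute the Jacobian determinant of (x, y) with respect to (u, v):

    ∂(x,y)/∂(u,v) = | -2  1 | = (-2)(3) - (1)(2) = -8.
                   | 2  3 |

Its absolute value is |J| = 8 (the area scaling factor).

Substituting x = -2u + v, y = 2u + 3v into the integrand,

    2x y → -8u^2 - 8u v + 6v^2,

so the integral becomes

    ∬_R (-8u^2 - 8u v + 6v^2) · |J| du dv = ∫_0^3 ∫_0^1 (-64u^2 - 64u v + 48v^2) dv du.

Inner (v): -64u^2 - 32u + 16.
Outer (u): -672.

Therefore ∬_D (2x y) dx dy = -672.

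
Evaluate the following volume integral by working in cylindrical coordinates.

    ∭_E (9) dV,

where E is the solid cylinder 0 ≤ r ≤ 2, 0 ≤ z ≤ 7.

In cylindrical coordinates, x = r cos(θ), y = r sin(θ), z = z, and dV = r dr dθ dz.

The integrand becomes 9, so

    ∭_E (9) dV = ∫_{0}^{2π} ∫_{0}^{2} ∫_{0}^{7} (9) · r dz dr dθ.

Inner (z): 63r.
Middle (r from 0 to 2): 126.
Outer (θ): 252π.

Therefore the triple integral equals 252π.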